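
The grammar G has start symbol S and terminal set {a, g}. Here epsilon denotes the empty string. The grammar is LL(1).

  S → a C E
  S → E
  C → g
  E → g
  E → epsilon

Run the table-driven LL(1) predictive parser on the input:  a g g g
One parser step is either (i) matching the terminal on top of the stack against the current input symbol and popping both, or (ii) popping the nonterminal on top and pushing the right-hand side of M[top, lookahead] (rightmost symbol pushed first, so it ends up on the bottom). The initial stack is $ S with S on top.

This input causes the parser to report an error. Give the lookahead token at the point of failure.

g

     Stack    Input      Action
  1  $ S      a g g g $  expand S → a C E
  2  $ E C a  a g g g $  match a
  3  $ E C    g g g $    expand C → g
  4  $ E g    g g g $    match g
  5  $ E      g g $      expand E → g
  6  $ g      g g $      match g
  7  $        g $        error: stack empty but input remains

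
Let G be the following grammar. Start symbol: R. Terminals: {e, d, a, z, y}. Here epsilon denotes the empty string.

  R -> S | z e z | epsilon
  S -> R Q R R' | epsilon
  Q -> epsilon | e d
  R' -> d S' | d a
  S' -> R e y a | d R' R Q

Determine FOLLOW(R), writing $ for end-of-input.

{$, d, e, z}

FIRST(Q) = {epsilon, e}
FIRST(R') = {d}
FIRST(R) = {epsilon, d, e, z}  (via S)
FIRST(S) = {epsilon, d, e, z}  (via R Q R R')
FIRST(S') = {d, e, z}  (via R e y a)
FOLLOW(R) includes $ since R is the start symbol.
FOLLOW(R): in S->R Q R R' (occurrence 1), R is followed by Q R R' with FIRST {d, e, z}; in S->R Q R R' (occurrence 2), R is followed by R' with FIRST {d}; in S'->R e y a, R is followed by e y a with FIRST {e}; in S'->d R' R Q, R is followed by Q with FIRST {epsilon, e}; in S'->d R' R Q, the suffix after R is nullable, so FOLLOW(R) ⊇ FOLLOW(S') = {$, d, e, z}. Thus FOLLOW(R) = {$, d, e, z}.
FOLLOW(S): in R->S, the suffix after S is empty, so FOLLOW(S) ⊇ FOLLOW(R) = {$, d, e, z}. Thus FOLLOW(S) = {$, d, e, z}.
FOLLOW(Q): in S->R Q R R', Q is followed by R R' with FIRST {d, e, z}; in S'->d R' R Q, the suffix after Q is empty, so FOLLOW(Q) ⊇ FOLLOW(S') = {$, d, e, z}. Thus FOLLOW(Q) = {$, d, e, z}.
FOLLOW(R'): in S->R Q R R', the suffix after R' is empty, so FOLLOW(R') ⊇ FOLLOW(S) = {$, d, e, z}; in S'->d R' R Q, R' is followed by R Q with FIRST {epsilon, d, e, z}; in S'->d R' R Q, the suffix after R' is nullable, so FOLLOW(R') ⊇ FOLLOW(S') = {$, d, e, z}. Thus FOLLOW(R') = {$, d, e, z}.
FOLLOW(S'): in R'->d S', the suffix after S' is empty, so FOLLOW(S') ⊇ FOLLOW(R') = {$, d, e, z}. Thus FOLLOW(S') = {$, d, e, z}.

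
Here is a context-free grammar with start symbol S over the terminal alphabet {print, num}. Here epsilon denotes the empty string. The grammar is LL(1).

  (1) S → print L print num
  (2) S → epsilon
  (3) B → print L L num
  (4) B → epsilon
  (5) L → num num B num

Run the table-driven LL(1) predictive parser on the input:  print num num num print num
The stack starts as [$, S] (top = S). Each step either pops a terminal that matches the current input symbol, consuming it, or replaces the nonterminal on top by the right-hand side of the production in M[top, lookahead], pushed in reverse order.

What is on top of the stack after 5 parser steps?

B

step 1: stack=$ S  input=print num num num print num $  — expand S → print L print num
step 2: stack=$ num print L print  input=print num num num print num $  — match print
step 3: stack=$ num print L  input=num num num print num $  — expand L → num num B num
step 4: stack=$ num print num B num num  input=num num num print num $  — match num
step 5: stack=$ num print num B num  input=num num print num $  — match num
Stack after step 5: $ num print num B (top = B).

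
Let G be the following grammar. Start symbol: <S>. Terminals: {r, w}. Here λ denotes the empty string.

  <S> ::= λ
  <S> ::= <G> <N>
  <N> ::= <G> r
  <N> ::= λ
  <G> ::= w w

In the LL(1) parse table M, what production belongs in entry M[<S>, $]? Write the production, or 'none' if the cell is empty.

<S> ::= λ

FIRST(<G>) = {w}
FIRST(<S>) = {λ, w}  (via <G> <N>)
FIRST(<N>) = {λ, w}  (via <G> r)
FOLLOW(<S>) includes $ since <S> is the start symbol.
FOLLOW(<S>): <S> appears on no right-hand side. Thus FOLLOW(<S>) = {$}.
For <S> ::= λ: FIRST(λ) = {λ}, so it goes in M[<S>, t] for t ∈ {}; since λ ∈ FIRST, also for every t ∈ FOLLOW(<S>) = {$}.
For <S> ::= <G> <N>: FIRST(<G> <N>) = {w}, so it goes in M[<S>, t] for t ∈ {w}.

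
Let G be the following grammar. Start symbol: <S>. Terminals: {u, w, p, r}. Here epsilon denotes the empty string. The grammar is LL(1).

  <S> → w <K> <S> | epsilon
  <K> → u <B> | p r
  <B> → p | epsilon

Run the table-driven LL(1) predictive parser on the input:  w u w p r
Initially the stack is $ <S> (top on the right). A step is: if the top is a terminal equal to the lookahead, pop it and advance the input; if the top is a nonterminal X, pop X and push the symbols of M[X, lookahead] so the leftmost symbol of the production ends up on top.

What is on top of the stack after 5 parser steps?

     Stack        Input        Action
  1  $ <S>        w u w p r $  expand <S> → w <K> <S>
  2  $ <S> <K> w  w u w p r $  match w
  3  $ <S> <K>    u w p r $    expand <K> → u <B>
  4  $ <S> <B> u  u w p r $    match u
  5  $ <S> <B>    w p r $      expand <B> → epsilon
Stack after step 5: $ <S> (top = <S>).

<S>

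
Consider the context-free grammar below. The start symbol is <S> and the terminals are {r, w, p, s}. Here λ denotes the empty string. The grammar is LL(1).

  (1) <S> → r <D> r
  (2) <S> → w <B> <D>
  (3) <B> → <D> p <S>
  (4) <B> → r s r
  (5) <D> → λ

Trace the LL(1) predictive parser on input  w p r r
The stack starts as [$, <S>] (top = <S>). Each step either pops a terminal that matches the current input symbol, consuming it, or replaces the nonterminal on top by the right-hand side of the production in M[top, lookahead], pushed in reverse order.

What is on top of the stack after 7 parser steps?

step 1: stack=$ <S>  input=w p r r $  — expand <S> → w <B> <D>
step 2: stack=$ <D> <B> w  input=w p r r $  — match w
step 3: stack=$ <D> <B>  input=p r r $  — expand <B> → <D> p <S>
step 4: stack=$ <D> <S> p <D>  input=p r r $  — expand <D> → λ
step 5: stack=$ <D> <S> p  input=p r r $  — match p
step 6: stack=$ <D> <S>  input=r r $  — expand <S> → r <D> r
step 7: stack=$ <D> r <D> r  input=r r $  — match r
Stack after step 7: $ <D> r <D> (top = <D>).

<D>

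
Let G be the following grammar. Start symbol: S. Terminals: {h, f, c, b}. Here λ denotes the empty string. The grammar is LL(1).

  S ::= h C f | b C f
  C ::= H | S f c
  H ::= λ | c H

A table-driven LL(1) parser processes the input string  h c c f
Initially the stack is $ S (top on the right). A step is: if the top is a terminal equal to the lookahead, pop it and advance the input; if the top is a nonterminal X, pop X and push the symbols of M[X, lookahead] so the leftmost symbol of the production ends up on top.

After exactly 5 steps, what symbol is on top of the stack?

H

     Stack    Input      Action
  1  $ S      h c c f $  expand S ::= h C f
  2  $ f C h  h c c f $  match h
  3  $ f C    c c f $    expand C ::= H
  4  $ f H    c c f $    expand H ::= c H
  5  $ f H c  c c f $    match c
Stack after step 5: $ f H (top = H).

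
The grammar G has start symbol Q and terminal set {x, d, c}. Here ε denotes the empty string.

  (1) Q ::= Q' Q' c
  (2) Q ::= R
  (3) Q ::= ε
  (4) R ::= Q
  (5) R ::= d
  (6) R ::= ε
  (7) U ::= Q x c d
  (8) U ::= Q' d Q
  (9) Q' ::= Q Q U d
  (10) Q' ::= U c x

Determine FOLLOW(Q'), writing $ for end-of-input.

{c, d, x}

FIRST(Q): from Q::=Q' Q' c we get {d, x}; from Q::=R we get {ε, d, x}; from Q::=ε we get {ε}. So FIRST(Q) = {ε, d, x}.
FIRST(R): from R::=Q we get {ε, d, x}; from R::=d we get {d}; from R::=ε we get {ε}. So FIRST(R) = {ε, d, x}.
FIRST(U): from U::=Q x c d we get {d, x}; from U::=Q' d Q we get {d, x}. So FIRST(U) = {d, x}.
FIRST(Q'): from Q'::=Q Q U d we get {d, x}; from Q'::=U c x we get {d, x}. So FIRST(Q') = {d, x}.
FOLLOW(Q) includes $ since Q is the start symbol.
FOLLOW(U): in Q'::=Q Q U d, U is followed by d with FIRST {d}; in Q'::=U c x, U is followed by c x with FIRST {c}. Thus FOLLOW(U) = {c, d}.
FOLLOW(Q'): in Q::=Q' Q' c (occurrence 1), Q' is followed by Q' c with FIRST {d, x}; in Q::=Q' Q' c (occurrence 2), Q' is followed by c with FIRST {c}; in U::=Q' d Q, Q' is followed by d Q with FIRST {d}. Thus FOLLOW(Q') = {c, d, x}.
FOLLOW(Q): in R::=Q, the suffix after Q is empty, so FOLLOW(Q) ⊇ FOLLOW(R) = {$, c, d, x}; in U::=Q x c d, Q is followed by x c d with FIRST {x}; in U::=Q' d Q, the suffix after Q is empty, so FOLLOW(Q) ⊇ FOLLOW(U) = {c, d}; in Q'::=Q Q U d (occurrence 1), Q is followed by Q U d with FIRST {d, x}; in Q'::=Q Q U d (occurrence 2), Q is followed by U d with FIRST {d, x}. Thus FOLLOW(Q) = {$, c, d, x}.
FOLLOW(R): in Q::=R, the suffix after R is empty, so FOLLOW(R) ⊇ FOLLOW(Q) = {$, c, d, x}. Thus FOLLOW(R) = {$, c, d, x}.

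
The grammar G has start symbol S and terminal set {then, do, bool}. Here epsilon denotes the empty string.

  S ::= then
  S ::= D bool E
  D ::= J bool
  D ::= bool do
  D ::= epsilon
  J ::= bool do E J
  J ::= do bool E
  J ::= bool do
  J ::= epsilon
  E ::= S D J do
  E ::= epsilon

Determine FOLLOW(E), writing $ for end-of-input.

{$, bool, do}

FIRST(J): from J::=bool do E J we get {bool}; from J::=do bool E we get {do}; from J::=bool do we get {bool}; from J::=epsilon we get {epsilon}. So FIRST(J) = {epsilon, bool, do}.
FIRST(D): from D::=J bool we get {bool, do}; from D::=bool do we get {bool}; from D::=epsilon we get {epsilon}. So FIRST(D) = {epsilon, bool, do}.
FIRST(S): from S::=then we get {then}; from S::=D bool E we get {bool, do}. So FIRST(S) = {bool, do, then}.
FIRST(E): from E::=S D J do we get {bool, do, then}; from E::=epsilon we get {epsilon}. So FIRST(E) = {epsilon, bool, do, then}.
FOLLOW(S) includes $ since S is the start symbol.
FOLLOW(S): in E::=S D J do, S is followed by D J do with FIRST {bool, do}. Thus FOLLOW(S) = {$, bool, do}.
FOLLOW(D): in S::=D bool E, D is followed by bool E with FIRST {bool}; in E::=S D J do, D is followed by J do with FIRST {bool, do}. Thus FOLLOW(D) = {bool, do}.
FOLLOW(J): in D::=J bool, J is followed by bool with FIRST {bool}; in J::=bool do E J, the suffix after J is empty (adds nothing new); in E::=S D J do, J is followed by do with FIRST {do}. Thus FOLLOW(J) = {bool, do}.
FOLLOW(E): in S::=D bool E, the suffix after E is empty, so FOLLOW(E) ⊇ FOLLOW(S) = {$, bool, do}; in J::=bool do E J, E is followed by J with FIRST {epsilon, bool, do}; in J::=bool do E J, the suffix after E is nullable, so FOLLOW(E) ⊇ FOLLOW(J) = {bool, do}; in J::=do bool E, the suffix after E is empty, so FOLLOW(E) ⊇ FOLLOW(J) = {bool, do}. Thus FOLLOW(E) = {$, bool, do}.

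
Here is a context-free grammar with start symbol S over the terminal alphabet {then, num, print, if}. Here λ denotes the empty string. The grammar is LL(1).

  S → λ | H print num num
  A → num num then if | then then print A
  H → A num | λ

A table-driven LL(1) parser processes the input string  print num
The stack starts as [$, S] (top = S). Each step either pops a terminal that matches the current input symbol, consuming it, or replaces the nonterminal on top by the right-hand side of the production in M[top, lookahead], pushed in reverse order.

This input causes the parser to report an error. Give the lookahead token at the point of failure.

step 1: stack=$ S  input=print num $  — expand S → H print num num
step 2: stack=$ num num print H  input=print num $  — expand H → λ
step 3: stack=$ num num print  input=print num $  — match print
step 4: stack=$ num num  input=num $  — match num
step 5: stack=$ num  input=$  — error: top is terminal num but lookahead is $

$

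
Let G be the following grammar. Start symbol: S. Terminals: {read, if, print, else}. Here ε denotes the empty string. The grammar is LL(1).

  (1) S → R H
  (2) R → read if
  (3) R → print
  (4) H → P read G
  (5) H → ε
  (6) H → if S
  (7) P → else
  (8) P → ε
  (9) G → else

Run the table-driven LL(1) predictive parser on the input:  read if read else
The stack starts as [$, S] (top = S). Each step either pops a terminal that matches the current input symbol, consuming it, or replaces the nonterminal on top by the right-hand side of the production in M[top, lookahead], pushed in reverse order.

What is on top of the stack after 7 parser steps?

step 1: stack=$ S  input=read if read else $  — expand S → R H
step 2: stack=$ H R  input=read if read else $  — expand R → read if
step 3: stack=$ H if read  input=read if read else $  — match read
step 4: stack=$ H if  input=if read else $  — match if
step 5: stack=$ H  input=read else $  — expand H → P read G
step 6: stack=$ G read P  input=read else $  — expand P → ε
step 7: stack=$ G read  input=read else $  — match read
Stack after step 7: $ G (top = G).

G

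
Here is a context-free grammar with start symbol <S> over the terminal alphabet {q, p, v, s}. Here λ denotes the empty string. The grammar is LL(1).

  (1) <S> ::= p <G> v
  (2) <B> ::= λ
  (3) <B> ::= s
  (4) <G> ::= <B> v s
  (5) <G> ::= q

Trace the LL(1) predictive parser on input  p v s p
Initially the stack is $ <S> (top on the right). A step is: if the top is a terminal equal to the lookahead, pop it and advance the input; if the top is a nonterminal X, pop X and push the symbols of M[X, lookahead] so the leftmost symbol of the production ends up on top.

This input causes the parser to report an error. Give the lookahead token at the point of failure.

p

     Stack        Input      Action
  1  $ <S>        p v s p $  expand <S> ::= p <G> v
  2  $ v <G> p    p v s p $  match p
  3  $ v <G>      v s p $    expand <G> ::= <B> v s
  4  $ v s v <B>  v s p $    expand <B> ::= λ
  5  $ v s v      v s p $    match v
  6  $ v s        s p $      match s
  7  $ v          p $        error: top is terminal v but lookahead is p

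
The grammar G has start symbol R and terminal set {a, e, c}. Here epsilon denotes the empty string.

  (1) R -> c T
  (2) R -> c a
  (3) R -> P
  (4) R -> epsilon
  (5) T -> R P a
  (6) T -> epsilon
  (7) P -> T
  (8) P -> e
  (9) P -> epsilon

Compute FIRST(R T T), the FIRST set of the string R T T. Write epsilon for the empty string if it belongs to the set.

{epsilon, a, c, e}

FIRST(R) = {epsilon, a, c, e}  (via P)
FIRST(T) = {epsilon, a, c, e}  (via R P a)
FIRST(P) = {epsilon, a, c, e}  (via T)
FIRST(R T T): take FIRST of each symbol in turn, carrying on past any symbol whose FIRST contains epsilon; result {epsilon, a, c, e}.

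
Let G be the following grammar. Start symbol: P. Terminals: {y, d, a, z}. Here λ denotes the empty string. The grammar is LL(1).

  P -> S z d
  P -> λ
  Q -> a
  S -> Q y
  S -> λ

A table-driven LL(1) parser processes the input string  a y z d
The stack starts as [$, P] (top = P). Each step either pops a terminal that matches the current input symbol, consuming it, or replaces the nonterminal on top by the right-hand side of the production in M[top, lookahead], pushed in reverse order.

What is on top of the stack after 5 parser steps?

z

     Stack      Input      Action
  1  $ P        a y z d $  expand P -> S z d
  2  $ d z S    a y z d $  expand S -> Q y
  3  $ d z y Q  a y z d $  expand Q -> a
  4  $ d z y a  a y z d $  match a
  5  $ d z y    y z d $    match y
Stack after step 5: $ d z (top = z).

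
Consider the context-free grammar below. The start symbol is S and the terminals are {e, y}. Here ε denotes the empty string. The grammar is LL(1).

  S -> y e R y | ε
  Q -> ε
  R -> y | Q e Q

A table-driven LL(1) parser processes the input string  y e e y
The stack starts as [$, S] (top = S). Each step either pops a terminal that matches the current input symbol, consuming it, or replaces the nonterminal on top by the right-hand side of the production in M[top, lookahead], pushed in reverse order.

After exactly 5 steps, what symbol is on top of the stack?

e

step 1: stack=$ S  input=y e e y $  — expand S -> y e R y
step 2: stack=$ y R e y  input=y e e y $  — match y
step 3: stack=$ y R e  input=e e y $  — match e
step 4: stack=$ y R  input=e y $  — expand R -> Q e Q
step 5: stack=$ y Q e Q  input=e y $  — expand Q -> ε
Stack after step 5: $ y Q e (top = e).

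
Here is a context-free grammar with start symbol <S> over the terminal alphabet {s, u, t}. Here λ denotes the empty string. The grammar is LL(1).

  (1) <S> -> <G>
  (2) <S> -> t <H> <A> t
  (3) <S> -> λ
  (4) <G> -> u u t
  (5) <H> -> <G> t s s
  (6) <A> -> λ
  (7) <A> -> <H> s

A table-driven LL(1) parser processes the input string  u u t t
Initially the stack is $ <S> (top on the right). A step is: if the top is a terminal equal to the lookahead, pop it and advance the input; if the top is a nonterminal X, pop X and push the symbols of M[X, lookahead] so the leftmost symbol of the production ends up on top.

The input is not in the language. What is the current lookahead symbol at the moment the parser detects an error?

     Stack    Input      Action
  1  $ <S>    u u t t $  expand <S> -> <G>
  2  $ <G>    u u t t $  expand <G> -> u u t
  3  $ t u u  u u t t $  match u
  4  $ t u    u t t $    match u
  5  $ t      t t $      match t
  6  $        t $        error: stack empty but input remains

t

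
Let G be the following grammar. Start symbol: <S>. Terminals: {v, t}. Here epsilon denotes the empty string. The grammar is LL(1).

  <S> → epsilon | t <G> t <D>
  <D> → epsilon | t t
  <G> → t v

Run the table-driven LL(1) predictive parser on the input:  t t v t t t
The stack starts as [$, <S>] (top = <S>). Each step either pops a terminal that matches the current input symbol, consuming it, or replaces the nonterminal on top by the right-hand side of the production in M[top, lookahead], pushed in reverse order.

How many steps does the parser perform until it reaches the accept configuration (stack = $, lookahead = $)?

step 1: stack=$ <S>  input=t t v t t t $  — expand <S> → t <G> t <D>
step 2: stack=$ <D> t <G> t  input=t t v t t t $  — match t
step 3: stack=$ <D> t <G>  input=t v t t t $  — expand <G> → t v
step 4: stack=$ <D> t v t  input=t v t t t $  — match t
step 5: stack=$ <D> t v  input=v t t t $  — match v
step 6: stack=$ <D> t  input=t t t $  — match t
step 7: stack=$ <D>  input=t t $  — expand <D> → t t
step 8: stack=$ t t  input=t t $  — match t
step 9: stack=$ t  input=t $  — match t
Accept reached after 9 steps.

9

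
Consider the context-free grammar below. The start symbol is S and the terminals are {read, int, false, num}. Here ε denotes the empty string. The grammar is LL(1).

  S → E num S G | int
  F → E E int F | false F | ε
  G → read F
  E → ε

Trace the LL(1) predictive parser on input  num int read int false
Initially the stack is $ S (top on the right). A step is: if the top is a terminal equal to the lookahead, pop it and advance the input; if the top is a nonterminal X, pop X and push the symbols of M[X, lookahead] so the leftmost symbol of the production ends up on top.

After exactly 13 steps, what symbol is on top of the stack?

F

step 1: stack=$ S  input=num int read int false $  — expand S → E num S G
step 2: stack=$ G S num E  input=num int read int false $  — expand E → ε
step 3: stack=$ G S num  input=num int read int false $  — match num
step 4: stack=$ G S  input=int read int false $  — expand S → int
step 5: stack=$ G int  input=int read int false $  — match int
step 6: stack=$ G  input=read int false $  — expand G → read F
step 7: stack=$ F read  input=read int false $  — match read
step 8: stack=$ F  input=int false $  — expand F → E E int F
step 9: stack=$ F int E E  input=int false $  — expand E → ε
step 10: stack=$ F int E  input=int false $  — expand E → ε
step 11: stack=$ F int  input=int false $  — match int
step 12: stack=$ F  input=false $  — expand F → false F
step 13: stack=$ F false  input=false $  — match false
Stack after step 13: $ F (top = F).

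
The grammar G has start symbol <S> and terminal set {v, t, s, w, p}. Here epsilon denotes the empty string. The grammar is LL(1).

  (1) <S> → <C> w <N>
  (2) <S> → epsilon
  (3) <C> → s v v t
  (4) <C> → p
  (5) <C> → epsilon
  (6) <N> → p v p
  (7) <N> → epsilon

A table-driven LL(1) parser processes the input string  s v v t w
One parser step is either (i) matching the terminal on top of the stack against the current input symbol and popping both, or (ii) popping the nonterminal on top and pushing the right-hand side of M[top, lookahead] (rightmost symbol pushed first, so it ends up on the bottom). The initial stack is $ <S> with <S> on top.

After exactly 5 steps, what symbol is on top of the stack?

step 1: stack=$ <S>  input=s v v t w $  — expand <S> → <C> w <N>
step 2: stack=$ <N> w <C>  input=s v v t w $  — expand <C> → s v v t
step 3: stack=$ <N> w t v v s  input=s v v t w $  — match s
step 4: stack=$ <N> w t v v  input=v v t w $  — match v
step 5: stack=$ <N> w t v  input=v t w $  — match v
Stack after step 5: $ <N> w t (top = t).

t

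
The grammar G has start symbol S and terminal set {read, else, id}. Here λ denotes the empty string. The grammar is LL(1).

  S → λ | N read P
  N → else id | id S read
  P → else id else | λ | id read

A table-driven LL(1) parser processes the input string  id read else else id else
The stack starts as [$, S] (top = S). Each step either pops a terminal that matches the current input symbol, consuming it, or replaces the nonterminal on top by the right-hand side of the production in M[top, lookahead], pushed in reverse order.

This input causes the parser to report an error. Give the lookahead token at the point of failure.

step 1: stack=$ S  input=id read else else id else $  — expand S → N read P
step 2: stack=$ P read N  input=id read else else id else $  — expand N → id S read
step 3: stack=$ P read read S id  input=id read else else id else $  — match id
step 4: stack=$ P read read S  input=read else else id else $  — expand S → λ
step 5: stack=$ P read read  input=read else else id else $  — match read
step 6: stack=$ P read  input=else else id else $  — error: top is terminal read but lookahead is else

else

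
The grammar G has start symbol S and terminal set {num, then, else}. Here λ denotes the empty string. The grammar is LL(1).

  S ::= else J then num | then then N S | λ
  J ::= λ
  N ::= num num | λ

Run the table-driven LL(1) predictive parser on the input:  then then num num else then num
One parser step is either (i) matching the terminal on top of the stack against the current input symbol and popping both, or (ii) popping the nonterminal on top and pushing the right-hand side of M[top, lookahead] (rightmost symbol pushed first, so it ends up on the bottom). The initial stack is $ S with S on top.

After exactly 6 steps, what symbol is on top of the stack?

S

     Stack            Input                              Action
  1  $ S              then then num num else then num $  expand S ::= then then N S
  2  $ S N then then  then then num num else then num $  match then
  3  $ S N then       then num num else then num $       match then
  4  $ S N            num num else then num $            expand N ::= num num
  5  $ S num num      num num else then num $            match num
  6  $ S num          num else then num $                match num
Stack after step 6: $ S (top = S).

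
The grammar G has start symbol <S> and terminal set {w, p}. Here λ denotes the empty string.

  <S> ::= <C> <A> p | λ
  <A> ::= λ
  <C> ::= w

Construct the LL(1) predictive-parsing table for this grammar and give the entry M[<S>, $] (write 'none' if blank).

FIRST(<A>): from <A>::=λ we get {λ}. So FIRST(<A>) = {λ}.
FIRST(<C>): from <C>::=w we get {w}. So FIRST(<C>) = {w}.
FIRST(<S>): from <S>::=<C> <A> p we get {w}; from <S>::=λ we get {λ}. So FIRST(<S>) = {λ, w}.
FOLLOW(<S>) includes $ since <S> is the start symbol.
FOLLOW(<S>): <S> appears on no right-hand side. Thus FOLLOW(<S>) = {$}.
For <S> ::= <C> <A> p: FIRST(<C> <A> p) = {w}, so it goes in M[<S>, t] for t ∈ {w}.
For <S> ::= λ: FIRST(λ) = {λ}, so it goes in M[<S>, t] for t ∈ {}; since λ ∈ FIRST, also for every t ∈ FOLLOW(<S>) = {$}.

<S> ::= λ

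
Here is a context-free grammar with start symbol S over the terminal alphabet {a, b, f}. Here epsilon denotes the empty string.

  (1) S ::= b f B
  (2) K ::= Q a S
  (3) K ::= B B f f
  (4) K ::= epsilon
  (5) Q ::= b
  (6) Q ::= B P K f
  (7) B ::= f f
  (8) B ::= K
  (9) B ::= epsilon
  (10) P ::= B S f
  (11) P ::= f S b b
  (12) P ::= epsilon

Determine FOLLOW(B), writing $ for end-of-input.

FIRST(S) = {b}
FIRST(K) = {epsilon, b, f}  (via Q a S, B B f f)
FIRST(B) = {epsilon, b, f}  (via K)
FIRST(P) = {epsilon, b, f}  (via B S f)
FIRST(Q) = {b, f}  (via B P K f)
FOLLOW(S) includes $ since S is the start symbol.
FOLLOW(Q): in K::=Q a S, Q is followed by a S with FIRST {a}. Thus FOLLOW(Q) = {a}.
FOLLOW(P): in Q::=B P K f, P is followed by K f with FIRST {b, f}. Thus FOLLOW(P) = {b, f}.
FOLLOW(S): in K::=Q a S, the suffix after S is empty, so FOLLOW(S) ⊇ FOLLOW(K) = {$, b, f}; in P::=B S f, S is followed by f with FIRST {f}; in P::=f S b b, S is followed by b b with FIRST {b}. Thus FOLLOW(S) = {$, b, f}.
FOLLOW(B): in S::=b f B, the suffix after B is empty, so FOLLOW(B) ⊇ FOLLOW(S) = {$, b, f}; in K::=B B f f (occurrence 1), B is followed by B f f with FIRST {b, f}; in K::=B B f f (occurrence 2), B is followed by f f with FIRST {f}; in Q::=B P K f, B is followed by P K f with FIRST {b, f}; in P::=B S f, B is followed by S f with FIRST {b}. Thus FOLLOW(B) = {$, b, f}.
FOLLOW(K): in Q::=B P K f, K is followed by f with FIRST {f}; in B::=K, the suffix after K is empty, so FOLLOW(K) ⊇ FOLLOW(B) = {$, b, f}. Thus FOLLOW(K) = {$, b, f}.

{$, b, f}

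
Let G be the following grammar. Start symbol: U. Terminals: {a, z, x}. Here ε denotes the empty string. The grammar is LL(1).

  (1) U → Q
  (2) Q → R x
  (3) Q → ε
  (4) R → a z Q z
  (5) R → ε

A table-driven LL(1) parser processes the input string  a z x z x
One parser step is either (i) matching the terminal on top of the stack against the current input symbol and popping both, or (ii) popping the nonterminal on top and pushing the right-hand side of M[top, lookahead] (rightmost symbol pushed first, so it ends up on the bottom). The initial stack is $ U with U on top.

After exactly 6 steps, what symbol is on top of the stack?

R

step 1: stack=$ U  input=a z x z x $  — expand U → Q
step 2: stack=$ Q  input=a z x z x $  — expand Q → R x
step 3: stack=$ x R  input=a z x z x $  — expand R → a z Q z
step 4: stack=$ x z Q z a  input=a z x z x $  — match a
step 5: stack=$ x z Q z  input=z x z x $  — match z
step 6: stack=$ x z Q  input=x z x $  — expand Q → R x
Stack after step 6: $ x z x R (top = R).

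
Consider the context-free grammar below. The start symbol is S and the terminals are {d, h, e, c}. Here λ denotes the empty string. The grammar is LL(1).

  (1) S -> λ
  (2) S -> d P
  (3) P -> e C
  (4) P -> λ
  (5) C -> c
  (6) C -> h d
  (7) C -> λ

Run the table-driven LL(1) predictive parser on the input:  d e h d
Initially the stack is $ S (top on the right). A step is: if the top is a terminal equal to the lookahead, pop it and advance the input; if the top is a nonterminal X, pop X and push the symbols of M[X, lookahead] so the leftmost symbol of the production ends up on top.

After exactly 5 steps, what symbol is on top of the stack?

     Stack  Input      Action
  1  $ S    d e h d $  expand S -> d P
  2  $ P d  d e h d $  match d
  3  $ P    e h d $    expand P -> e C
  4  $ C e  e h d $    match e
  5  $ C    h d $      expand C -> h d
Stack after step 5: $ d h (top = h).

h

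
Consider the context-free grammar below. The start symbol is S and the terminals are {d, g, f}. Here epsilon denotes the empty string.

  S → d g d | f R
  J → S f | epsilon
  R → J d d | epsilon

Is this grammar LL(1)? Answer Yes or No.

FIRST(S) = {d, f}
FIRST(J) = {epsilon, d, f}
FIRST(R) = {epsilon, d, f}
FOLLOW(S) = {$, f}
FOLLOW(J) = {d}
FOLLOW(R) = {$, f}
Cell M[J, d] receives both J → S f and J → epsilon — the grammar is not LL(1).

No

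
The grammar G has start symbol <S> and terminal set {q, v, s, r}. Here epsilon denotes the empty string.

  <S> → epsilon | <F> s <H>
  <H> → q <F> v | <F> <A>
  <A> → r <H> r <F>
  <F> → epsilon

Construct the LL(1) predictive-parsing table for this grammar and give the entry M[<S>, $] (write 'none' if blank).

<S> → epsilon

FIRST(<A>) = {r}
FIRST(<F>) = {epsilon}
FIRST(<S>) = {epsilon, s}  (via <F> s <H>)
FIRST(<H>) = {q, r}  (via <F> <A>)
FOLLOW(<S>) includes $ since <S> is the start symbol.
FOLLOW(<S>): <S> appears on no right-hand side. Thus FOLLOW(<S>) = {$}.
For <S> → epsilon: FIRST(epsilon) = {epsilon}, so it goes in M[<S>, t] for t ∈ {}; since epsilon ∈ FIRST, also for every t ∈ FOLLOW(<S>) = {$}.
For <S> → <F> s <H>: FIRST(<F> s <H>) = {s}, so it goes in M[<S>, t] for t ∈ {s}.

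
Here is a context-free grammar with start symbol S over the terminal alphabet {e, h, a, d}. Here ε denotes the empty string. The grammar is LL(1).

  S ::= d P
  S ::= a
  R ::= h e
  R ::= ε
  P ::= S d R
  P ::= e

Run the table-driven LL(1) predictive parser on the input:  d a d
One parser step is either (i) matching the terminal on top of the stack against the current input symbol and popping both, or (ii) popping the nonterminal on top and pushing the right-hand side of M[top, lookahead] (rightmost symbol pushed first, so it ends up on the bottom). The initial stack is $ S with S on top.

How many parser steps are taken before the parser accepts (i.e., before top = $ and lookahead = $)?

step 1: stack=$ S  input=d a d $  — expand S ::= d P
step 2: stack=$ P d  input=d a d $  — match d
step 3: stack=$ P  input=a d $  — expand P ::= S d R
step 4: stack=$ R d S  input=a d $  — expand S ::= a
step 5: stack=$ R d a  input=a d $  — match a
step 6: stack=$ R d  input=d $  — match d
step 7: stack=$ R  input=$  — expand R ::= ε
Accept reached after 7 steps.

7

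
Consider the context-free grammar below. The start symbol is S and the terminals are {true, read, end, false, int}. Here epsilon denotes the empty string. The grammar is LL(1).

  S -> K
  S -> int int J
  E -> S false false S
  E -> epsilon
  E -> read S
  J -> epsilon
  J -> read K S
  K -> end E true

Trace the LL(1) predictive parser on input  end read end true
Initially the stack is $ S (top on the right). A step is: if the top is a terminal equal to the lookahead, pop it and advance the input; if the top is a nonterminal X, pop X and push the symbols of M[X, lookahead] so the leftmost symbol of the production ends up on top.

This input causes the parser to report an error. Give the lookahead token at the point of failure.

step 1: stack=$ S  input=end read end true $  — expand S -> K
step 2: stack=$ K  input=end read end true $  — expand K -> end E true
step 3: stack=$ true E end  input=end read end true $  — match end
step 4: stack=$ true E  input=read end true $  — expand E -> read S
step 5: stack=$ true S read  input=read end true $  — match read
step 6: stack=$ true S  input=end true $  — expand S -> K
step 7: stack=$ true K  input=end true $  — expand K -> end E true
step 8: stack=$ true true E end  input=end true $  — match end
step 9: stack=$ true true E  input=true $  — expand E -> epsilon
step 10: stack=$ true true  input=true $  — match true
step 11: stack=$ true  input=$  — error: top is terminal true but lookahead is $

$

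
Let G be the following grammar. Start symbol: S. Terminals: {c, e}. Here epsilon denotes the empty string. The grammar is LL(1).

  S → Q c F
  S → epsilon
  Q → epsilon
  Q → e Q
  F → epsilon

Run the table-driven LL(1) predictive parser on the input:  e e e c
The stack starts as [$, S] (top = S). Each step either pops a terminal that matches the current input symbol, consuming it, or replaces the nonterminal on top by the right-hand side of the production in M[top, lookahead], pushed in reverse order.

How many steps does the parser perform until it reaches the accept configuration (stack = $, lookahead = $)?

10

step 1: stack=$ S  input=e e e c $  — expand S → Q c F
step 2: stack=$ F c Q  input=e e e c $  — expand Q → e Q
step 3: stack=$ F c Q e  input=e e e c $  — match e
step 4: stack=$ F c Q  input=e e c $  — expand Q → e Q
step 5: stack=$ F c Q e  input=e e c $  — match e
step 6: stack=$ F c Q  input=e c $  — expand Q → e Q
step 7: stack=$ F c Q e  input=e c $  — match e
step 8: stack=$ F c Q  input=c $  — expand Q → epsilon
step 9: stack=$ F c  input=c $  — match c
step 10: stack=$ F  input=$  — expand F → epsilon
Accept reached after 10 steps.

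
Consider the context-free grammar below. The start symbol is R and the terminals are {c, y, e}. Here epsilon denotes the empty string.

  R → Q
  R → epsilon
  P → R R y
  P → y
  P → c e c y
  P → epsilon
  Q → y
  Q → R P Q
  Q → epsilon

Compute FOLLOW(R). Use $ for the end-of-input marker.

{$, c, y}

FIRST(R) = {epsilon, c, y}  (via Q)
FIRST(P) = {epsilon, c, y}  (via R R y)
FIRST(Q) = {epsilon, c, y}  (via R P Q)
FOLLOW(R) includes $ since R is the start symbol.
FOLLOW(R): in P→R R y (occurrence 1), R is followed by R y with FIRST {c, y}; in P→R R y (occurrence 2), R is followed by y with FIRST {y}; in Q→R P Q, R is followed by P Q with FIRST {epsilon, c, y}; in Q→R P Q, the suffix after R is nullable, so FOLLOW(R) ⊇ FOLLOW(Q) = {$, c, y}. Thus FOLLOW(R) = {$, c, y}.
FOLLOW(Q): in R→Q, the suffix after Q is empty, so FOLLOW(Q) ⊇ FOLLOW(R) = {$, c, y}; in Q→R P Q, the suffix after Q is empty (adds nothing new). Thus FOLLOW(Q) = {$, c, y}.
FOLLOW(P): in Q→R P Q, P is followed by Q with FIRST {epsilon, c, y}; in Q→R P Q, the suffix after P is nullable, so FOLLOW(P) ⊇ FOLLOW(Q) = {$, c, y}. Thus FOLLOW(P) = {$, c, y}.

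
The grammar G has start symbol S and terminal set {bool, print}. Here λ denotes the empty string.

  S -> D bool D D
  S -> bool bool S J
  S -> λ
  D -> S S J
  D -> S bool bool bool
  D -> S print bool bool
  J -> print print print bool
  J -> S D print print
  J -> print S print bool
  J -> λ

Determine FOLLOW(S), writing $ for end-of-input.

FIRST(S): from S->D bool D D we get {bool, print}; from S->bool bool S J we get {bool}; from S->λ we get {λ}. So FIRST(S) = {λ, bool, print}.
FIRST(D): from D->S S J we get {λ, bool, print}; from D->S bool bool bool we get {bool, print}; from D->S print bool bool we get {bool, print}. So FIRST(D) = {λ, bool, print}.
FIRST(J): from J->print print print bool we get {print}; from J->S D print print we get {bool, print}; from J->print S print bool we get {print}; from J->λ we get {λ}. So FIRST(J) = {λ, bool, print}.
FOLLOW(S) includes $ since S is the start symbol.
FOLLOW(S): in S->bool bool S J, S is followed by J with FIRST {λ, bool, print}; in S->bool bool S J, the suffix after S is nullable (adds nothing new); in D->S S J (occurrence 1), S is followed by S J with FIRST {λ, bool, print}; in D->S S J (occurrence 1), the suffix after S is nullable, so FOLLOW(S) ⊇ FOLLOW(D) = {$, bool, print}; in D->S S J (occurrence 2), S is followed by J with FIRST {λ, bool, print}; in D->S S J (occurrence 2), the suffix after S is nullable, so FOLLOW(S) ⊇ FOLLOW(D) = {$, bool, print}; in D->S bool bool bool, S is followed by bool bool bool with FIRST {bool}; in D->S print bool bool, S is followed by print bool bool with FIRST {print}; in J->S D print print, S is followed by D print print with FIRST {bool, print}; in J->print S print bool, S is followed by print bool with FIRST {print}. Thus FOLLOW(S) = {$, bool, print}.
FOLLOW(D): in S->D bool D D (occurrence 1), D is followed by bool D D with FIRST {bool}; in S->D bool D D (occurrence 2), D is followed by D with FIRST {λ, bool, print}; in S->D bool D D (occurrence 2), the suffix after D is nullable, so FOLLOW(D) ⊇ FOLLOW(S) = {$, bool, print}; in S->D bool D D (occurrence 3), the suffix after D is empty, so FOLLOW(D) ⊇ FOLLOW(S) = {$, bool, print}; in J->S D print print, D is followed by print print with FIRST {print}. Thus FOLLOW(D) = {$, bool, print}.
FOLLOW(J): in S->bool bool S J, the suffix after J is empty, so FOLLOW(J) ⊇ FOLLOW(S) = {$, bool, print}; in D->S S J, the suffix after J is empty, so FOLLOW(J) ⊇ FOLLOW(D) = {$, bool, print}. Thus FOLLOW(J) = {$, bool, print}.

{$, bool, print}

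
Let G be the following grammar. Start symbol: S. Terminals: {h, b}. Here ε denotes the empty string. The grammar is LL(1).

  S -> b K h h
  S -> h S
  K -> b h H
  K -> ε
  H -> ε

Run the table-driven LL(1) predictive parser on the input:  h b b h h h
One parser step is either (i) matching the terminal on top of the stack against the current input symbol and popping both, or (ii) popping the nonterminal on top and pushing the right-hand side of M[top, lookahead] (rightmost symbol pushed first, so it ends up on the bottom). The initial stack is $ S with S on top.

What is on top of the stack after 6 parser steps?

h

step 1: stack=$ S  input=h b b h h h $  — expand S -> h S
step 2: stack=$ S h  input=h b b h h h $  — match h
step 3: stack=$ S  input=b b h h h $  — expand S -> b K h h
step 4: stack=$ h h K b  input=b b h h h $  — match b
step 5: stack=$ h h K  input=b h h h $  — expand K -> b h H
step 6: stack=$ h h H h b  input=b h h h $  — match b
Stack after step 6: $ h h H h (top = h).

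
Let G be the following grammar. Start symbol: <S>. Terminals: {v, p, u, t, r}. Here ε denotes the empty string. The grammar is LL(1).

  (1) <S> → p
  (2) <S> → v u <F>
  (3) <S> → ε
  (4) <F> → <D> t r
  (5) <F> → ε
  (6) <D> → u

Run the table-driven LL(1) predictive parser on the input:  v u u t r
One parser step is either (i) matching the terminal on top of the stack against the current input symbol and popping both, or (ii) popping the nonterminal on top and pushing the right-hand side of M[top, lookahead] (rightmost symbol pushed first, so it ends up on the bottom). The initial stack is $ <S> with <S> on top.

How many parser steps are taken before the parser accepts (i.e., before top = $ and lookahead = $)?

8

     Stack      Input        Action
  1  $ <S>      v u u t r $  expand <S> → v u <F>
  2  $ <F> u v  v u u t r $  match v
  3  $ <F> u    u u t r $    match u
  4  $ <F>      u t r $      expand <F> → <D> t r
  5  $ r t <D>  u t r $      expand <D> → u
  6  $ r t u    u t r $      match u
  7  $ r t      t r $        match t
  8  $ r        r $          match r
Accept reached after 8 steps.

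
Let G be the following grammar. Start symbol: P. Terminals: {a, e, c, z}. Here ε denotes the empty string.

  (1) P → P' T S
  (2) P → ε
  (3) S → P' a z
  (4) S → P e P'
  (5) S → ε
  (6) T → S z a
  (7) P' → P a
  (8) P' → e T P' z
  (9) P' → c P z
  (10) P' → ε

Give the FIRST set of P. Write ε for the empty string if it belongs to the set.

FIRST(P) = {ε, a, c, e, z}  (via P' T S)
FIRST(P') = {ε, a, c, e, z}  (via P a)
FIRST(S) = {ε, a, c, e, z}  (via P' a z, P e P')
FIRST(T) = {a, c, e, z}  (via S z a)

{ε, a, c, e, z}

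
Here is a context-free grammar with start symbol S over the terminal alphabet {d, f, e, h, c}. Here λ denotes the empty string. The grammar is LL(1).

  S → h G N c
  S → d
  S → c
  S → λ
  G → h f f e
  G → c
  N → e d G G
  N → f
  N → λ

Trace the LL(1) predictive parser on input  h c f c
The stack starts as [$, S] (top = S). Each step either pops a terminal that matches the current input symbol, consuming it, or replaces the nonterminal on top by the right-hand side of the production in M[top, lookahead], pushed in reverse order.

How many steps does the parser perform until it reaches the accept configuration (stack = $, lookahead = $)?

7

     Stack      Input      Action
  1  $ S        h c f c $  expand S → h G N c
  2  $ c N G h  h c f c $  match h
  3  $ c N G    c f c $    expand G → c
  4  $ c N c    c f c $    match c
  5  $ c N      f c $      expand N → f
  6  $ c f      f c $      match f
  7  $ c        c $        match c
Accept reached after 7 steps.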